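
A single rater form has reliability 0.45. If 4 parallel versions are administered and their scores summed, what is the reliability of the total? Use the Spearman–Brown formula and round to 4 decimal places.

ρ_k = kρ / (1 + (k−1)ρ) = 4·0.45 / (1 + 3·0.45) = 1.800 / 2.350 = 0.7660.

0.7660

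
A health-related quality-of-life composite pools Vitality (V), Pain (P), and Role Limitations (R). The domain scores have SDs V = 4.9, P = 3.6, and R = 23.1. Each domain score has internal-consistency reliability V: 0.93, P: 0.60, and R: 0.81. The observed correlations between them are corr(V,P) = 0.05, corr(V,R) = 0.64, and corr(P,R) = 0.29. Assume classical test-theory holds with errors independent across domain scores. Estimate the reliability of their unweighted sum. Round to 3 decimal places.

Var(V+P+R) = 4.9² + 3.6² + 23.1² + 2·[4.9·3.6·0.05 + 4.9·23.1·0.64 + 3.6·23.1·0.29] = 570.58 + 194.88 = 765.46.
Because errors are independent across components, Cov(Tᵢ,Tⱼ) = Cov(Xᵢ,Xⱼ); the off-diagonal part of the true-score variance is the same as above.
True-score variance = [4.9²·0.93 + 3.6²·0.60 + 23.1²·0.81] + 194.88 = 462.329 + 194.88 = 657.209.
Reliability = 657.209 / 765.46 = 0.859.

0.859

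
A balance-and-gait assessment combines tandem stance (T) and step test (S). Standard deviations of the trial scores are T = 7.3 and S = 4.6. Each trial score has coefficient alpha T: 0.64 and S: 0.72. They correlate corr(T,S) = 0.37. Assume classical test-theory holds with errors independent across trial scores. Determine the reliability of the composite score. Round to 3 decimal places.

0.747

Var(T+S) = 7.3² + 4.6² + 2·[7.3·4.6·0.37] = 74.45 + 24.8492 = 99.2992.
Because errors are independent across components, Cov(Tᵢ,Tⱼ) = Cov(Xᵢ,Xⱼ); the off-diagonal part of the true-score variance is the same as above.
True-score variance = [7.3²·0.64 + 4.6²·0.72] + 24.8492 = 49.3408 + 24.8492 = 74.19.
Reliability = 74.19 / 99.2992 = 0.747.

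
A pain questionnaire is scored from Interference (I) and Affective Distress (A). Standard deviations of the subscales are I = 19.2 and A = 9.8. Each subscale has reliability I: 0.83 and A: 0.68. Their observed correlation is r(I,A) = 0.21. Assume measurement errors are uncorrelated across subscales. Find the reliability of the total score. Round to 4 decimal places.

0.8282

Var(I+A) = 19.2² + 9.8² + 2·[19.2·9.8·0.21] = 464.68 + 79.0272 = 543.707.
Because errors are independent across components, Cov(Tᵢ,Tⱼ) = Cov(Xᵢ,Xⱼ); the off-diagonal part of the true-score variance is the same as above.
True-score variance = [19.2²·0.83 + 9.8²·0.68] + 79.0272 = 371.278 + 79.0272 = 450.306.
Reliability = 450.306 / 543.707 = 0.8282.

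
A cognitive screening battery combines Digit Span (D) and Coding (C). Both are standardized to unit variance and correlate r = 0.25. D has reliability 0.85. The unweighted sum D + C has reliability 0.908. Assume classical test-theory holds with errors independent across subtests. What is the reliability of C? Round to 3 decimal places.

Var(D+C) = 2 + 2·0.25 = 2.500.
True-score variance = ρ_D + ρ_C + 2·0.25, so 0.908 = (0.85 + ρ_C + 0.50) / 2.500.
ρ_C = 0.908·2.500 − 0.85 − 0.50 = 0.920.

0.920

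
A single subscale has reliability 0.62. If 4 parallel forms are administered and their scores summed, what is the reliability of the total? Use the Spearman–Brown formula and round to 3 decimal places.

ρ_k = kρ / (1 + (k−1)ρ) = 4·0.62 / (1 + 3·0.62) = 2.480 / 2.860 = 0.867.

0.867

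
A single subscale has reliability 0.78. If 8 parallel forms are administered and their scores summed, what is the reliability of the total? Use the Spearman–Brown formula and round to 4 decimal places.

ρ_k = kρ / (1 + (k−1)ρ) = 8·0.78 / (1 + 7·0.78) = 6.240 / 6.460 = 0.9659.

0.9659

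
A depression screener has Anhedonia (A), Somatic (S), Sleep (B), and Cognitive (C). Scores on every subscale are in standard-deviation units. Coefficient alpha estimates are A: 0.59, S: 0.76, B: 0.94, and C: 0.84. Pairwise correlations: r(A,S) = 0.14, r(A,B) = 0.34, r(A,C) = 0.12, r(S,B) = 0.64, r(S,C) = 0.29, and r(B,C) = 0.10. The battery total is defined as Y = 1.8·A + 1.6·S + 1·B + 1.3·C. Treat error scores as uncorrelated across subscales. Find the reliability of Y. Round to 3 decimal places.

0.844

Var(Y) = 1.8² + 1.6² + 1 + 1.3² + 2·[2.88·0.14 + 1.8·0.34 + 2.34·0.12 + 1.6·0.64 + 2.08·0.29 + 1.3·0.10] = 8.49 + 6.1064 = 14.5964.
With uncorrelated errors the cross-covariances are all true-score covariance, so they carry over unchanged; only the diagonal terms shrink to ρᵢσᵢ².
True-score variance = [1.8²·0.59 + 1.6²·0.76 + 0.94 + 1.3²·0.84] + 6.1064 = 6.2168 + 6.1064 = 12.3232.
Reliability = 12.3232 / 14.5964 = 0.844.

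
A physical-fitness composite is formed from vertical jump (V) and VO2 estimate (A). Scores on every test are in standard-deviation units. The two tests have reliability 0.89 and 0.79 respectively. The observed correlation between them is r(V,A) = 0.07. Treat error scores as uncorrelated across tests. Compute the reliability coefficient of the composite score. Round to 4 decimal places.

Var(V+A) = 2 + 2·[0.07] = 2 + 0.14 = 2.14.
With uncorrelated errors the cross-covariances are all true-score covariance, so they carry over unchanged; only the diagonal terms shrink to ρᵢσᵢ².
True-score variance = [0.89 + 0.79] + 0.14 = 1.68 + 0.14 = 1.82.
Reliability = 1.82 / 2.14 = 0.8505.

0.8505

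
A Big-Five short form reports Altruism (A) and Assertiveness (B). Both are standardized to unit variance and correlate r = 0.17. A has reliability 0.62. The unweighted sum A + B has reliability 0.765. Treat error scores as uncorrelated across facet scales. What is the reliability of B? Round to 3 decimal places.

0.830

Var(A+B) = 2 + 2·0.17 = 2.340.
True-score variance = ρ_A + ρ_B + 2·0.17, so 0.765 = (0.62 + ρ_B + 0.34) / 2.340.
ρ_B = 0.765·2.340 − 0.62 − 0.34 = 0.830.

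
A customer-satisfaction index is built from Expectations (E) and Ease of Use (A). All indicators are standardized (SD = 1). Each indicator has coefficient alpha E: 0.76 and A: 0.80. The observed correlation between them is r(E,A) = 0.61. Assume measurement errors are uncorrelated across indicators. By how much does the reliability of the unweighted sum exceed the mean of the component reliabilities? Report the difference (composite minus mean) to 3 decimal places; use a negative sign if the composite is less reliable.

Var(sum) = 2 + 1.22 = 3.22; true-score variance = 1.56 + 1.22 = 2.78; composite reliability = 0.8634.
Mean component reliability = 0.7800.
Difference = 0.8634 − 0.7800 = 0.083.

0.083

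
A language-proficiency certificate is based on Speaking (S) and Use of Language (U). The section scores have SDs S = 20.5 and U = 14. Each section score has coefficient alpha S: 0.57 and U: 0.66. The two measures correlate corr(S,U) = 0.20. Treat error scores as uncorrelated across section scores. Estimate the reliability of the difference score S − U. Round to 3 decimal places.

Var(S−U) = 20.5² + 14² − 2·20.5·14·0.20 = 616.25 − 114.8 = 501.45.
Under uncorrelated errors the observed covariances equal the true-score covariances, so only the own-variance terms attenuate.
True-score variance = [20.5²·0.57 + 14²·0.66] − 114.8 = 368.903 − 114.8 = 254.103.
Reliability = 254.103 / 501.45 = 0.507.

0.507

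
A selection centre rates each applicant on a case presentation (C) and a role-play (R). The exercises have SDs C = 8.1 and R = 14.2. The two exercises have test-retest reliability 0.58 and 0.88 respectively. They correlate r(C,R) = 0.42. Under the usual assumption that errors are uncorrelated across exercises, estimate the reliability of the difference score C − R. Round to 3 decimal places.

Var(C−R) = 8.1² + 14.2² − 2·8.1·14.2·0.42 = 267.25 − 96.6168 = 170.633.
With uncorrelated errors the cross-covariances are all true-score covariance, so they carry over unchanged; only the diagonal terms shrink to ρᵢσᵢ².
True-score variance = [8.1²·0.58 + 14.2²·0.88] − 96.6168 = 215.497 − 96.6168 = 118.88.
Reliability = 118.88 / 170.633 = 0.697.

0.697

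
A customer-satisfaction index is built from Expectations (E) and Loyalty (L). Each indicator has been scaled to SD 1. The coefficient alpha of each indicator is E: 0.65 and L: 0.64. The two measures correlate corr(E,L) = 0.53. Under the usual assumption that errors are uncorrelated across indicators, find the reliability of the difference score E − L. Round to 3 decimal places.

Var(E−L) = 1 + 1 − 2·0.53 = 2 − 1.06 = 0.94.
With uncorrelated errors the cross-covariances are all true-score covariance, so they carry over unchanged; only the diagonal terms shrink to ρᵢσᵢ².
True-score variance = [0.65 + 0.64] − 1.06 = 1.29 − 1.06 = 0.23.
Reliability = 0.23 / 0.94 = 0.245.

0.245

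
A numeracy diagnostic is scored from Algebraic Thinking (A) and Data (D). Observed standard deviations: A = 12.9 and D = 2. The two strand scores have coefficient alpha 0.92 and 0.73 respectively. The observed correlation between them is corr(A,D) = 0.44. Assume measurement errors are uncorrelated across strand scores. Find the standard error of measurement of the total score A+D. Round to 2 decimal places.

Var(total) = 170.41 + 22.704 = 193.114.
True-score variance = 156.017 + 22.704 = 178.721, so reliability = 0.9255.
Error variance = 193.114 − 178.721 = 14.3928; SEM = √14.3928 = 3.79.

3.79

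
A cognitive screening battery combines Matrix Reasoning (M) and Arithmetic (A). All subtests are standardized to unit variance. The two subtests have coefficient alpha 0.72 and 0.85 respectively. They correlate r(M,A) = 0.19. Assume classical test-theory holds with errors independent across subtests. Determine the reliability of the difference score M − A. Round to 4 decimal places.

Var(M−A) = 1 + 1 − 2·0.19 = 2 − 0.38 = 1.62.
Under uncorrelated errors the observed covariances equal the true-score covariances, so only the own-variance terms attenuate.
True-score variance = [0.72 + 0.85] − 0.38 = 1.57 − 0.38 = 1.19.
Reliability = 1.19 / 1.62 = 0.7346.

0.7346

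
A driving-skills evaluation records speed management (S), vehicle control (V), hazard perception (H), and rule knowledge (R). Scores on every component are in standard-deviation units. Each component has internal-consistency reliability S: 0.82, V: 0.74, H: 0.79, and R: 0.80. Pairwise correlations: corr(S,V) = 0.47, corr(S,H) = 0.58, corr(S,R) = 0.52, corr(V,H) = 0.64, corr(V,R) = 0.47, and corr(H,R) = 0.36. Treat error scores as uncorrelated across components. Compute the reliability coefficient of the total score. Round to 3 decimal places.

0.916

Var(S+V+H+R) = 4 + 2·[0.47 + 0.58 + 0.52 + 0.64 + 0.47 + 0.36] = 4 + 6.08 = 10.08.
Under uncorrelated errors the observed covariances equal the true-score covariances, so only the own-variance terms attenuate.
True-score variance = [0.82 + 0.74 + 0.79 + 0.80] + 6.08 = 3.15 + 6.08 = 9.23.
Reliability = 9.23 / 10.08 = 0.916.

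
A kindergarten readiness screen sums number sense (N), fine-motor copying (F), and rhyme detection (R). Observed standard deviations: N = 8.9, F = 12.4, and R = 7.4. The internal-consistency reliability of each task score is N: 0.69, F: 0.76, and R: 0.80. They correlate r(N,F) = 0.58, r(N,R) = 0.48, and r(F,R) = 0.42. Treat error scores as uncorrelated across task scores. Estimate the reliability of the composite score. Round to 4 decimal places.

0.8698

Var(N+F+R) = 8.9² + 12.4² + 7.4² + 2·[8.9·12.4·0.58 + 8.9·7.4·0.48 + 12.4·7.4·0.42] = 287.73 + 268.322 = 556.052.
Because errors are independent across components, Cov(Tᵢ,Tⱼ) = Cov(Xᵢ,Xⱼ); the off-diagonal part of the true-score variance is the same as above.
True-score variance = [8.9²·0.69 + 12.4²·0.76 + 7.4²·0.80] + 268.322 = 215.321 + 268.322 = 483.642.
Reliability = 483.642 / 556.052 = 0.8698.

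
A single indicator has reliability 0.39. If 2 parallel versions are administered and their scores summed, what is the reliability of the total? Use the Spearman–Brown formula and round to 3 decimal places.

0.561

ρ_k = kρ / (1 + (k−1)ρ) = 2·0.39 / (1 + 1·0.39) = 0.780 / 1.390 = 0.561.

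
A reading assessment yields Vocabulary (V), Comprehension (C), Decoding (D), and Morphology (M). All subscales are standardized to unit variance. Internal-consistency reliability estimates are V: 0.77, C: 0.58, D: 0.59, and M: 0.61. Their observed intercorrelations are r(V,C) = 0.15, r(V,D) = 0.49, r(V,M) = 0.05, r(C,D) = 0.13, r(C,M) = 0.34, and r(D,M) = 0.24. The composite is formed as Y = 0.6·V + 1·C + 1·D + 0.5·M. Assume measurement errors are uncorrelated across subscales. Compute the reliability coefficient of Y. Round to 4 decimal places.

Var(Y) = 0.6² + 1 + 1 + 0.5² + 2·[0.6·0.15 + 0.6·0.49 + 0.3·0.05 + 0.13 + 0.5·0.34 + 0.5·0.24] = 2.61 + 1.638 = 4.248.
With uncorrelated errors the cross-covariances are all true-score covariance, so they carry over unchanged; only the diagonal terms shrink to ρᵢσᵢ².
True-score variance = [0.6²·0.77 + 0.58 + 0.59 + 0.5²·0.61] + 1.638 = 1.5997 + 1.638 = 3.2377.
Reliability = 3.2377 / 4.248 = 0.7622.

0.7622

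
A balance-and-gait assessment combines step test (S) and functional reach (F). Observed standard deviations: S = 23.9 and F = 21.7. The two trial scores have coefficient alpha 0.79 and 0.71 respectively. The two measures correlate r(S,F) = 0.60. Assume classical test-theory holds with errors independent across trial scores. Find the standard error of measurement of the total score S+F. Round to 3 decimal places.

Var(total) = 1042.1 + 622.356 = 1664.46.
True-score variance = 785.588 + 622.356 = 1407.94, so reliability = 0.8459.
Error variance = 1664.46 − 1407.94 = 256.512; SEM = √256.512 = 16.016.

16.016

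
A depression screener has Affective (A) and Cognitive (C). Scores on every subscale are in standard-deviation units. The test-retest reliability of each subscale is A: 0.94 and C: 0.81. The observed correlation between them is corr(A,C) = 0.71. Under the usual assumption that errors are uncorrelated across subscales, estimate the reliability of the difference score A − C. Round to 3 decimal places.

Var(A−C) = 1 + 1 − 2·0.71 = 2 − 1.42 = 0.58.
Because errors are independent across components, Cov(Tᵢ,Tⱼ) = Cov(Xᵢ,Xⱼ); the off-diagonal part of the true-score variance is the same as above.
True-score variance = [0.94 + 0.81] − 1.42 = 1.75 − 1.42 = 0.33.
Reliability = 0.33 / 0.58 = 0.569.

0.569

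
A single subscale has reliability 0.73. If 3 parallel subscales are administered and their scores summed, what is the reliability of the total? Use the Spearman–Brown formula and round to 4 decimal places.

ρ_k = kρ / (1 + (k−1)ρ) = 3·0.73 / (1 + 2·0.73) = 2.190 / 2.460 = 0.8902.

0.8902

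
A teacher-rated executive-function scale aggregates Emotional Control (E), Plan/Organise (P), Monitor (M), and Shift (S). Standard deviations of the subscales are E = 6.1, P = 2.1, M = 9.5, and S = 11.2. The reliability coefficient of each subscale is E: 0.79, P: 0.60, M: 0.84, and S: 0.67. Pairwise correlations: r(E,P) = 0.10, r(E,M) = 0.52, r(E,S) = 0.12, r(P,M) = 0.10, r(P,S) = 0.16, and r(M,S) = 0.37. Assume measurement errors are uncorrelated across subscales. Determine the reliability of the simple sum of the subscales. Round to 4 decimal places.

Var(E+P+M+S) = 6.1² + 2.1² + 9.5² + 11.2² + 2·[6.1·2.1·0.10 + 6.1·9.5·0.52 + 6.1·11.2·0.12 + 2.1·9.5·0.10 + 2.1·11.2·0.16 + 9.5·11.2·0.37] = 257.31 + 169.479 = 426.789.
Because errors are independent across components, Cov(Tᵢ,Tⱼ) = Cov(Xᵢ,Xⱼ); the off-diagonal part of the true-score variance is the same as above.
True-score variance = [6.1²·0.79 + 2.1²·0.60 + 9.5²·0.84 + 11.2²·0.67] + 169.479 = 191.897 + 169.479 = 361.376.
Reliability = 361.376 / 426.789 = 0.8467.

0.8467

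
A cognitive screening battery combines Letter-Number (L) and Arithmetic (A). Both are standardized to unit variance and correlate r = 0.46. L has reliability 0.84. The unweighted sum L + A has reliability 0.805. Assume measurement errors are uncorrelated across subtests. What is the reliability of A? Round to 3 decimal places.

0.591

Var(L+A) = 2 + 2·0.46 = 2.920.
True-score variance = ρ_L + ρ_A + 2·0.46, so 0.805 = (0.84 + ρ_A + 0.92) / 2.920.
ρ_A = 0.805·2.920 − 0.84 − 0.92 = 0.591.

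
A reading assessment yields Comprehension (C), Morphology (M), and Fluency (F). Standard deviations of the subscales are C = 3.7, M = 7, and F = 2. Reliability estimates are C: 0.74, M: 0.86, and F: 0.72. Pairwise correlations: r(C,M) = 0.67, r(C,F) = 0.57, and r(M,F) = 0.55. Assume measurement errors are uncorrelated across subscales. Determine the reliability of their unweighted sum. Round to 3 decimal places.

Var(C+M+F) = 3.7² + 7² + 2² + 2·[3.7·7·0.67 + 3.7·2·0.57 + 7·2·0.55] = 66.69 + 58.542 = 125.232.
Under uncorrelated errors the observed covariances equal the true-score covariances, so only the own-variance terms attenuate.
True-score variance = [3.7²·0.74 + 7²·0.86 + 2²·0.72] + 58.542 = 55.1506 + 58.542 = 113.693.
Reliability = 113.693 / 125.232 = 0.908.

0.908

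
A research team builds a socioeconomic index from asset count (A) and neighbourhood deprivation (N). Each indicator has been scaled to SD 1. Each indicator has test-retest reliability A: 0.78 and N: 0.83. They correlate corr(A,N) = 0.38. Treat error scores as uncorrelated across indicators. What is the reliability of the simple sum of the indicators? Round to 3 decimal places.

0.859

Var(A+N) = 2 + 2·[0.38] = 2 + 0.76 = 2.76.
Because errors are independent across components, Cov(Tᵢ,Tⱼ) = Cov(Xᵢ,Xⱼ); the off-diagonal part of the true-score variance is the same as above.
True-score variance = [0.78 + 0.83] + 0.76 = 1.61 + 0.76 = 2.37.
Reliability = 2.37 / 2.76 = 0.859.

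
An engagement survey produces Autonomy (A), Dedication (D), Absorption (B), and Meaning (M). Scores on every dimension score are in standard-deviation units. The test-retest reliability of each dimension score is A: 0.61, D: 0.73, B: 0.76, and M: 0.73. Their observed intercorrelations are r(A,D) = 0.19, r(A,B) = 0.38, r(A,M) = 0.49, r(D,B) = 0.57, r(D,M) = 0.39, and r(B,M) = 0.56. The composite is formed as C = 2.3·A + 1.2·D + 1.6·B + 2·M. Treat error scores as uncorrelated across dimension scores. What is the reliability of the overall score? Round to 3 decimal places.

Var(C) = 2.3² + 1.2² + 1.6² + 2² + 2·[2.76·0.19 + 3.68·0.38 + 4.6·0.49 + 1.92·0.57 + 2.4·0.39 + 3.2·0.56] = 13.29 + 15.9984 = 29.2884.
Because errors are independent across components, Cov(Tᵢ,Tⱼ) = Cov(Xᵢ,Xⱼ); the off-diagonal part of the true-score variance is the same as above.
True-score variance = [2.3²·0.61 + 1.2²·0.73 + 1.6²·0.76 + 2²·0.73] + 15.9984 = 9.1437 + 15.9984 = 25.1421.
Reliability = 25.1421 / 29.2884 = 0.858.

0.858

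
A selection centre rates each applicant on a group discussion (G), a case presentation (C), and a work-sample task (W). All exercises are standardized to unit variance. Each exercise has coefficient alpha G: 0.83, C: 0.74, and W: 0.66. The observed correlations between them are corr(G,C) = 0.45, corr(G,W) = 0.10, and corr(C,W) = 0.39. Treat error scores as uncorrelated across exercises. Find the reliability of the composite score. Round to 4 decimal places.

0.8422

Var(G+C+W) = 3 + 2·[0.45 + 0.10 + 0.39] = 3 + 1.88 = 4.88.
With uncorrelated errors the cross-covariances are all true-score covariance, so they carry over unchanged; only the diagonal terms shrink to ρᵢσᵢ².
True-score variance = [0.83 + 0.74 + 0.66] + 1.88 = 2.23 + 1.88 = 4.11.
Reliability = 4.11 / 4.88 = 0.8422.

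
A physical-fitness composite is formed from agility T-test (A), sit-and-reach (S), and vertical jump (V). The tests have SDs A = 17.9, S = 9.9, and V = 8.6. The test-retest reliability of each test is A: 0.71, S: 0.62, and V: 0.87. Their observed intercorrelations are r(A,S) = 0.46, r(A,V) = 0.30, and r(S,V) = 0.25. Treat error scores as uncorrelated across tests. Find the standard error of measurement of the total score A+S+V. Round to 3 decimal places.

Var(total) = 492.38 + 297.967 = 790.347.
True-score variance = 352.602 + 297.967 = 650.57, so reliability = 0.8231.
Error variance = 790.347 − 650.57 = 139.777; SEM = √139.777 = 11.823.

11.823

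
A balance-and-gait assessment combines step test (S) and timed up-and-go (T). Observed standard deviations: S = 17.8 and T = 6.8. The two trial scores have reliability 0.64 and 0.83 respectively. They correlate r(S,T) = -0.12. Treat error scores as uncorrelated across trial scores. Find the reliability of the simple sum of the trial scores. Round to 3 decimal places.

0.635

Var(S+T) = 17.8² + 6.8² + 2·[17.8·6.8·(-0.12)] = 363.08 − 29.0496 = 334.03.
Under uncorrelated errors the observed covariances equal the true-score covariances, so only the own-variance terms attenuate.
True-score variance = [17.8²·0.64 + 6.8²·0.83] − 29.0496 = 241.157 − 29.0496 = 212.107.
Reliability = 212.107 / 334.03 = 0.635.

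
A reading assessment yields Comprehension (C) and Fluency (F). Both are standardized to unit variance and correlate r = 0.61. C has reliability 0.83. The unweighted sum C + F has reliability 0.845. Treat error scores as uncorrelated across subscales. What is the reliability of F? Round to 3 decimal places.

Var(C+F) = 2 + 2·0.61 = 3.220.
True-score variance = ρ_C + ρ_F + 2·0.61, so 0.845 = (0.83 + ρ_F + 1.22) / 3.220.
ρ_F = 0.845·3.220 − 0.83 − 1.22 = 0.671.

0.671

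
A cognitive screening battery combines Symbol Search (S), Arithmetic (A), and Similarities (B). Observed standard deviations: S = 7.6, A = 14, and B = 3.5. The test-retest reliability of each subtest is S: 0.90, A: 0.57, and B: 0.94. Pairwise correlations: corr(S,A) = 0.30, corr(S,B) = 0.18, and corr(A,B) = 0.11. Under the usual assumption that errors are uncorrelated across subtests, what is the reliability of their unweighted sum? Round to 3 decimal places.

0.741

Var(S+A+B) = 7.6² + 14² + 3.5² + 2·[7.6·14·0.30 + 7.6·3.5·0.18 + 14·3.5·0.11] = 266.01 + 84.196 = 350.206.
Under uncorrelated errors the observed covariances equal the true-score covariances, so only the own-variance terms attenuate.
True-score variance = [7.6²·0.90 + 14²·0.57 + 3.5²·0.94] + 84.196 = 175.219 + 84.196 = 259.415.
Reliability = 259.415 / 350.206 = 0.741.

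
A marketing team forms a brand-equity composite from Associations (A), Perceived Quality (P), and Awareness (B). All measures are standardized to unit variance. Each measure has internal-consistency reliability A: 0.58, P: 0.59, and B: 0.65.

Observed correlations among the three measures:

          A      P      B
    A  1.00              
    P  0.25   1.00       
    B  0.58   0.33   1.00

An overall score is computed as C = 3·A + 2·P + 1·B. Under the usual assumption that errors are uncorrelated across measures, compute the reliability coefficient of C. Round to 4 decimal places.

Var(C) = 3² + 2² + 1 + 2·[6·0.25 + 3·0.58 + 2·0.33] = 14 + 7.8 = 21.8.
Under uncorrelated errors the observed covariances equal the true-score covariances, so only the own-variance terms attenuate.
True-score variance = [3²·0.58 + 2²·0.59 + 0.65] + 7.8 = 8.23 + 7.8 = 16.03.
Reliability = 16.03 / 21.8 = 0.7353.

0.7353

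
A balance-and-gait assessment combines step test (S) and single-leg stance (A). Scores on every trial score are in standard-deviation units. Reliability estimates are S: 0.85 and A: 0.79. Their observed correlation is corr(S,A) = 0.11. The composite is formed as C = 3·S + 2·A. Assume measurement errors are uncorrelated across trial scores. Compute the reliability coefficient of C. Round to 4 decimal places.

Var(C) = 3² + 2² + 2·[6·0.11] = 13 + 1.32 = 14.32.
Because errors are independent across components, Cov(Tᵢ,Tⱼ) = Cov(Xᵢ,Xⱼ); the off-diagonal part of the true-score variance is the same as above.
True-score variance = [3²·0.85 + 2²·0.79] + 1.32 = 10.81 + 1.32 = 12.13.
Reliability = 12.13 / 14.32 = 0.8471.

0.8471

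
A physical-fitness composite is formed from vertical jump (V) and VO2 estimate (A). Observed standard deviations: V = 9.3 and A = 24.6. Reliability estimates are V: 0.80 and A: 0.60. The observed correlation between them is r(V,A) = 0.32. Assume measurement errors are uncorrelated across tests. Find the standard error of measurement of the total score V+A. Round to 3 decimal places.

Var(total) = 691.65 + 146.419 = 838.069.
True-score variance = 432.288 + 146.419 = 578.707, so reliability = 0.6905.
Error variance = 838.069 − 578.707 = 259.362; SEM = √259.362 = 16.105.

16.105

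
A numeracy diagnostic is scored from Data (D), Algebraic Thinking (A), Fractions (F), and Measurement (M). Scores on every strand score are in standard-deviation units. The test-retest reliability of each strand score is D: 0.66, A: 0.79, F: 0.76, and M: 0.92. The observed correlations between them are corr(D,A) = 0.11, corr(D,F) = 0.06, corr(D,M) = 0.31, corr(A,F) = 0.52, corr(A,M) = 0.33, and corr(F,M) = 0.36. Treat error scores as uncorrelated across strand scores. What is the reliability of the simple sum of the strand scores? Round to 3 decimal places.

0.882

Var(D+A+F+M) = 4 + 2·[0.11 + 0.06 + 0.31 + 0.52 + 0.33 + 0.36] = 4 + 3.38 = 7.38.
Because errors are independent across components, Cov(Tᵢ,Tⱼ) = Cov(Xᵢ,Xⱼ); the off-diagonal part of the true-score variance is the same as above.
True-score variance = [0.66 + 0.79 + 0.76 + 0.92] + 3.38 = 3.13 + 3.38 = 6.51.
Reliability = 6.51 / 7.38 = 0.882.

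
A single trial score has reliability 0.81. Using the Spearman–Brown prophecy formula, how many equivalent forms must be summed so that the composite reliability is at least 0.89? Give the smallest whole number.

k ≥ ρ*(1−ρ₁)/(ρ₁(1−ρ*)) = 0.89·0.19 / (0.81·0.11) = 1.898.
Smallest integer k = 2.

2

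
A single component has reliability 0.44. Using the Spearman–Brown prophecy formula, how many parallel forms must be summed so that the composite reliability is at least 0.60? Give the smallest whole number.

2

k ≥ ρ*(1−ρ₁)/(ρ₁(1−ρ*)) = 0.60·0.56 / (0.44·0.40) = 1.909.
Smallest integer k = 2.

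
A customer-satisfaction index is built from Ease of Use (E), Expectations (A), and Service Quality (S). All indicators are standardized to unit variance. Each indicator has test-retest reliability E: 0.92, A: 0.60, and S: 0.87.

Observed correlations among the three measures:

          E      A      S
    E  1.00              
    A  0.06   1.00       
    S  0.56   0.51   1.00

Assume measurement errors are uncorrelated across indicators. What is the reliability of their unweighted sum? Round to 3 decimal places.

Var(E+A+S) = 3 + 2·[0.06 + 0.56 + 0.51] = 3 + 2.26 = 5.26.
With uncorrelated errors the cross-covariances are all true-score covariance, so they carry over unchanged; only the diagonal terms shrink to ρᵢσᵢ².
True-score variance = [0.92 + 0.60 + 0.87] + 2.26 = 2.39 + 2.26 = 4.65.
Reliability = 4.65 / 5.26 = 0.884.

0.884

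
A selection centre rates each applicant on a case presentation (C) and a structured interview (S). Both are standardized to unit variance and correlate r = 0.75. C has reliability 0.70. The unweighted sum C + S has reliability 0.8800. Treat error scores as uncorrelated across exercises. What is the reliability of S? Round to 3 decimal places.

Var(C+S) = 2 + 2·0.75 = 3.500.
True-score variance = ρ_C + ρ_S + 2·0.75, so 0.8800 = (0.70 + ρ_S + 1.50) / 3.500.
ρ_S = 0.8800·3.500 − 0.70 − 1.50 = 0.880.

0.880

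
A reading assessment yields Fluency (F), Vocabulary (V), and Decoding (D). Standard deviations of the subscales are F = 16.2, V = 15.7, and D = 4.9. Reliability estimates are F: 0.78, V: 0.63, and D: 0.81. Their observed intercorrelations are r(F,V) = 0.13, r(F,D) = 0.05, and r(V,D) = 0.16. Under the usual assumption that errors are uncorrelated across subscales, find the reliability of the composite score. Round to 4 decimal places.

Var(F+V+D) = 16.2² + 15.7² + 4.9² + 2·[16.2·15.7·0.13 + 16.2·4.9·0.05 + 15.7·4.9·0.16] = 532.94 + 98.684 = 631.624.
With uncorrelated errors the cross-covariances are all true-score covariance, so they carry over unchanged; only the diagonal terms shrink to ρᵢσᵢ².
True-score variance = [16.2²·0.78 + 15.7²·0.63 + 4.9²·0.81] + 98.684 = 379.44 + 98.684 = 478.124.
Reliability = 478.124 / 631.624 = 0.7570.

0.7570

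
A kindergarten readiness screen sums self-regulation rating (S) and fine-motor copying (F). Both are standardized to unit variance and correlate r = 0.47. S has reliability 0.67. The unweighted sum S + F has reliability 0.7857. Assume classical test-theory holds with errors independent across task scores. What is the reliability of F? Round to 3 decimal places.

0.700

Var(S+F) = 2 + 2·0.47 = 2.940.
True-score variance = ρ_S + ρ_F + 2·0.47, so 0.7857 = (0.67 + ρ_F + 0.94) / 2.940.
ρ_F = 0.7857·2.940 − 0.67 − 0.94 = 0.700.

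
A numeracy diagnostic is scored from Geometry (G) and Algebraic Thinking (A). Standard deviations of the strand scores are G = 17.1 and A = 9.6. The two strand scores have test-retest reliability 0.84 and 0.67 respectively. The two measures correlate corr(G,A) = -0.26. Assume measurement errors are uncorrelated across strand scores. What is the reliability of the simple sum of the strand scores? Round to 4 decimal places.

0.7420

Var(G+A) = 17.1² + 9.6² + 2·[17.1·9.6·(-0.26)] = 384.57 − 85.3632 = 299.207.
With uncorrelated errors the cross-covariances are all true-score covariance, so they carry over unchanged; only the diagonal terms shrink to ρᵢσᵢ².
True-score variance = [17.1²·0.84 + 9.6²·0.67] − 85.3632 = 307.372 − 85.3632 = 222.008.
Reliability = 222.008 / 299.207 = 0.7420.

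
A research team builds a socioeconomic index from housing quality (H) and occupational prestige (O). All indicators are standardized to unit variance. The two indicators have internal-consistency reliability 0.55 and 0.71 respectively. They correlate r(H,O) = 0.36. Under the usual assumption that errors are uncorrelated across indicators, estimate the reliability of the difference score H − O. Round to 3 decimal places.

0.422

Var(H−O) = 1 + 1 − 2·0.36 = 2 − 0.72 = 1.28.
Under uncorrelated errors the observed covariances equal the true-score covariances, so only the own-variance terms attenuate.
True-score variance = [0.55 + 0.71] − 0.72 = 1.26 − 0.72 = 0.54.
Reliability = 0.54 / 1.28 = 0.422.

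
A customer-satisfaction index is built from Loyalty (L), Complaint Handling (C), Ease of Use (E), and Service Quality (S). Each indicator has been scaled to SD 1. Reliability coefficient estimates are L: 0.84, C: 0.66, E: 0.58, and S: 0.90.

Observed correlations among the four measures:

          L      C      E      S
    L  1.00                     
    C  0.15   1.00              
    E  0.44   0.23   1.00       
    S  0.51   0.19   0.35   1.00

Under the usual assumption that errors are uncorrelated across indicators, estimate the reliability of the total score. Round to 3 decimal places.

0.868

Var(L+C+E+S) = 4 + 2·[0.15 + 0.44 + 0.51 + 0.23 + 0.19 + 0.35] = 4 + 3.74 = 7.74.
Under uncorrelated errors the observed covariances equal the true-score covariances, so only the own-variance terms attenuate.
True-score variance = [0.84 + 0.66 + 0.58 + 0.90] + 3.74 = 2.98 + 3.74 = 6.72.
Reliability = 6.72 / 7.74 = 0.868.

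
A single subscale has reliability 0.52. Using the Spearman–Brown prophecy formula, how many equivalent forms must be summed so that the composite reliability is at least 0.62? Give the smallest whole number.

2

k ≥ ρ*(1−ρ₁)/(ρ₁(1−ρ*)) = 0.62·0.48 / (0.52·0.38) = 1.506.
Smallest integer k = 2.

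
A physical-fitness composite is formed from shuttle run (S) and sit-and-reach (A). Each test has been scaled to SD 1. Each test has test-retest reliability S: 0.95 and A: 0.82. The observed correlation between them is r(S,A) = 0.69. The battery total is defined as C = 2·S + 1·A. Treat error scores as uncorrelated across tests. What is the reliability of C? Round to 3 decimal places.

Var(C) = 2² + 1 + 2·[2·0.69] = 5 + 2.76 = 7.76.
Because errors are independent across components, Cov(Tᵢ,Tⱼ) = Cov(Xᵢ,Xⱼ); the off-diagonal part of the true-score variance is the same as above.
True-score variance = [2²·0.95 + 0.82] + 2.76 = 4.62 + 2.76 = 7.38.
Reliability = 7.38 / 7.76 = 0.951.

0.951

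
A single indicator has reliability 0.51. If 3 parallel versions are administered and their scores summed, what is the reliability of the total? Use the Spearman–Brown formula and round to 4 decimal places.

ρ_k = kρ / (1 + (k−1)ρ) = 3·0.51 / (1 + 2·0.51) = 1.530 / 2.020 = 0.7574.

0.7574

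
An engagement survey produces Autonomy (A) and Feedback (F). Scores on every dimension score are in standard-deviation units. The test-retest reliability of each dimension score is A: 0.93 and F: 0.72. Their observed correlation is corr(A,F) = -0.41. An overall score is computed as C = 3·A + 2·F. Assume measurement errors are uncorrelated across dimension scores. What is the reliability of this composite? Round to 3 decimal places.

Var(C) = 3² + 2² + 2·[6·(-0.41)] = 13 − 4.92 = 8.08.
Because errors are independent across components, Cov(Tᵢ,Tⱼ) = Cov(Xᵢ,Xⱼ); the off-diagonal part of the true-score variance is the same as above.
True-score variance = [3²·0.93 + 2²·0.72] − 4.92 = 11.25 − 4.92 = 6.33.
Reliability = 6.33 / 8.08 = 0.783.

0.783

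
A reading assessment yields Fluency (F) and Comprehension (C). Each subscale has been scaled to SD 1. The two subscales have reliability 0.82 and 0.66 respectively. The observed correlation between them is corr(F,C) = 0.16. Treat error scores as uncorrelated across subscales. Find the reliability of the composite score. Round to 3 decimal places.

0.776

Var(F+C) = 2 + 2·[0.16] = 2 + 0.32 = 2.32.
Under uncorrelated errors the observed covariances equal the true-score covariances, so only the own-variance terms attenuate.
True-score variance = [0.82 + 0.66] + 0.32 = 1.48 + 0.32 = 1.8.
Reliability = 1.8 / 2.32 = 0.776.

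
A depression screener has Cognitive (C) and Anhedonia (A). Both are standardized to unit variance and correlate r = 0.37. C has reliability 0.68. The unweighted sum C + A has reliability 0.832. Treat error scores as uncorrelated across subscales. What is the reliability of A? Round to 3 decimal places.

Var(C+A) = 2 + 2·0.37 = 2.740.
True-score variance = ρ_C + ρ_A + 2·0.37, so 0.832 = (0.68 + ρ_A + 0.74) / 2.740.
ρ_A = 0.832·2.740 − 0.68 − 0.74 = 0.860.

0.860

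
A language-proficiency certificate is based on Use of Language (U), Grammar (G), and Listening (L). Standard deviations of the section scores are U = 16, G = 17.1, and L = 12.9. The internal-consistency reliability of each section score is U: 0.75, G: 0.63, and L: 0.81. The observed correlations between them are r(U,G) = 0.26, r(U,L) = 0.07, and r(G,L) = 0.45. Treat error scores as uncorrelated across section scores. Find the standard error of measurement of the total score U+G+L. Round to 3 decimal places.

14.276

Var(total) = 714.82 + 369.699 = 1084.52.
True-score variance = 511.01 + 369.699 = 880.709, so reliability = 0.8121.
Error variance = 1084.52 − 880.709 = 203.81; SEM = √203.81 = 14.276.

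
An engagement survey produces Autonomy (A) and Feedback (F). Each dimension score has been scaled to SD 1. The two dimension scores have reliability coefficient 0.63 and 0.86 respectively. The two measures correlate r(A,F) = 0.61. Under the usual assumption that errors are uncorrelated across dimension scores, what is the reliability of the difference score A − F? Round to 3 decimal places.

0.346

Var(A−F) = 1 + 1 − 2·0.61 = 2 − 1.22 = 0.78.
Under uncorrelated errors the observed covariances equal the true-score covariances, so only the own-variance terms attenuate.
True-score variance = [0.63 + 0.86] − 1.22 = 1.49 − 1.22 = 0.27.
Reliability = 0.27 / 0.78 = 0.346.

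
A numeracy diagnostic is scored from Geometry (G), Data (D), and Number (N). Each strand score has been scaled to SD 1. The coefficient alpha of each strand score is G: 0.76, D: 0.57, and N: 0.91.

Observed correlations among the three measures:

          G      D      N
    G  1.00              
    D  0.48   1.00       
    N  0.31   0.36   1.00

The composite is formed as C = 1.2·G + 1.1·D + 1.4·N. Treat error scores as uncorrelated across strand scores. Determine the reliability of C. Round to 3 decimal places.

Var(C) = 1.2² + 1.1² + 1.4² + 2·[1.32·0.48 + 1.68·0.31 + 1.54·0.36] = 4.61 + 3.4176 = 8.0276.
With uncorrelated errors the cross-covariances are all true-score covariance, so they carry over unchanged; only the diagonal terms shrink to ρᵢσᵢ².
True-score variance = [1.2²·0.76 + 1.1²·0.57 + 1.4²·0.91] + 3.4176 = 3.5677 + 3.4176 = 6.9853.
Reliability = 6.9853 / 8.0276 = 0.870.

0.870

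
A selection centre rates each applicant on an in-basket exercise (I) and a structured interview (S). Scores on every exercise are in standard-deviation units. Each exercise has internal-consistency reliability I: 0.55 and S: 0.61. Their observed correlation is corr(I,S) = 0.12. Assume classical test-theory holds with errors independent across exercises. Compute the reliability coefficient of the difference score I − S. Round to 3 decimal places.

0.523

Var(I−S) = 1 + 1 − 2·0.12 = 2 − 0.24 = 1.76.
Because errors are independent across components, Cov(Tᵢ,Tⱼ) = Cov(Xᵢ,Xⱼ); the off-diagonal part of the true-score variance is the same as above.
True-score variance = [0.55 + 0.61] − 0.24 = 1.16 − 0.24 = 0.92.
Reliability = 0.92 / 1.76 = 0.523.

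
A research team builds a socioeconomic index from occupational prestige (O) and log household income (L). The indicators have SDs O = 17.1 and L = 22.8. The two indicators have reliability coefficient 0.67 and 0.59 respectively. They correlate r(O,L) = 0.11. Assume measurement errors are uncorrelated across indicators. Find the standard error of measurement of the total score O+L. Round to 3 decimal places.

Var(total) = 812.25 + 85.7736 = 898.024.
True-score variance = 502.62 + 85.7736 = 588.394, so reliability = 0.6552.
Error variance = 898.024 − 588.394 = 309.63; SEM = √309.63 = 17.596.

17.596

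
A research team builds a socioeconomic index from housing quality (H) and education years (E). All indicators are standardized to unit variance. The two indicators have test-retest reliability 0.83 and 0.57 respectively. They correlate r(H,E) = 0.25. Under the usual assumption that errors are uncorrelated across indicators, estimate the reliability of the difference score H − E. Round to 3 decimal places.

0.600

Var(H−E) = 1 + 1 − 2·0.25 = 2 − 0.5 = 1.5.
Under uncorrelated errors the observed covariances equal the true-score covariances, so only the own-variance terms attenuate.
True-score variance = [0.83 + 0.57] − 0.5 = 1.4 − 0.5 = 0.9.
Reliability = 0.9 / 1.5 = 0.600.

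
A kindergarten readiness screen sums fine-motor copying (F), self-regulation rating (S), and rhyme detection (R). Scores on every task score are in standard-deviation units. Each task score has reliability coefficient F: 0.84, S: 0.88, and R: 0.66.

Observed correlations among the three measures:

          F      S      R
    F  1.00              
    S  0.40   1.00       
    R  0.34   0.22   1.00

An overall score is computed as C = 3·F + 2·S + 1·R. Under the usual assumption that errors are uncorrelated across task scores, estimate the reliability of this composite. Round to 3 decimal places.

Var(C) = 3² + 2² + 1 + 2·[6·0.40 + 3·0.34 + 2·0.22] = 14 + 7.72 = 21.72.
Because errors are independent across components, Cov(Tᵢ,Tⱼ) = Cov(Xᵢ,Xⱼ); the off-diagonal part of the true-score variance is the same as above.
True-score variance = [3²·0.84 + 2²·0.88 + 0.66] + 7.72 = 11.74 + 7.72 = 19.46.
Reliability = 19.46 / 21.72 = 0.896.

0.896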